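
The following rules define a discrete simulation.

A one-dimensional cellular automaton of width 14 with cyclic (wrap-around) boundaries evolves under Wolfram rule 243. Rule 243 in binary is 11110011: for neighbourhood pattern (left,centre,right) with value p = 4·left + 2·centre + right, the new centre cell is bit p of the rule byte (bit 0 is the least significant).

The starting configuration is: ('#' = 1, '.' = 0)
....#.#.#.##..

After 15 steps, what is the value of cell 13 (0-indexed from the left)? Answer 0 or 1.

1

step 0: ....#.#.#.##..
step 1: ####.#.#.#.###
step 2: #####.#.#.#.##
step 3: ######.#.#.#.#
step 4: #######.#.#.#.
step 5: .#######.#.#.#
step 6: #.#######.#.#.
step 7: .#.#######.#.#
step 8: #.#.#######.#.
step 9: .#.#.#######.#
step 10: #.#.#.#######.
step 11: .#.#.#.#######
step 12: #.#.#.#.######
step 13: ##.#.#.#.#####
step 14: ###.#.#.#.####
step 15: ####.#.#.#.###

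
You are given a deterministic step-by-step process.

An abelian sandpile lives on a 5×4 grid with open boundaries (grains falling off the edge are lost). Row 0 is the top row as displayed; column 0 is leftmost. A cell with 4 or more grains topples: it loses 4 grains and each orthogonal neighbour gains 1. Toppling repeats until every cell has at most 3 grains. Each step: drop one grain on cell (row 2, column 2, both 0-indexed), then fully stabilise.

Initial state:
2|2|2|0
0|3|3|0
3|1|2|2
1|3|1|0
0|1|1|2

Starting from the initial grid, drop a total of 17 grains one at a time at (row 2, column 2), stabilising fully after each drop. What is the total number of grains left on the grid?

38

step 0: 2|2|2|0
0|3|3|0
3|1|2|2
1|3|1|0
0|1|1|2
step 1: 2|2|2|0
0|3|3|0
3|1|3|2
1|3|1|0
0|1|1|2
step 2: 2|3|3|0
1|0|1|1
3|3|1|3
1|3|2|0
0|1|1|2
step 3: 2|3|3|0
1|0|1|1
3|3|2|3
1|3|2|0
0|1|1|2
step 4: 2|3|3|0
1|0|1|1
3|3|3|3
1|3|2|0
0|1|1|2
step 5: 2|3|3|0
2|1|2|2
0|2|3|0
3|1|0|2
0|2|2|2
step 6: 2|3|3|0
2|1|3|2
0|3|0|1
3|1|1|2
0|2|2|2
step 7: 2|3|3|0
2|1|3|2
0|3|1|1
3|1|1|2
0|2|2|2
step 8: 2|3|3|0
2|1|3|2
0|3|2|1
3|1|1|2
0|2|2|2
step 9: 2|3|3|0
2|1|3|2
0|3|3|1
3|1|1|2
0|2|2|2
step 10: 3|1|1|1
3|0|2|3
1|1|2|2
3|2|2|2
0|2|2|2
step 11: 3|1|1|1
3|0|2|3
1|1|3|2
3|2|2|2
0|2|2|2
step 12: 3|1|1|1
3|0|3|3
1|2|0|3
3|2|3|2
0|2|2|2
step 13: 3|1|1|1
3|0|3|3
1|2|1|3
3|2|3|2
0|2|2|2
step 14: 3|1|1|1
3|0|3|3
1|2|2|3
3|2|3|2
0|2|2|2
step 15: 3|1|1|1
3|0|3|3
1|2|3|3
3|2|3|2
0|2|2|2
step 16: 3|1|2|2
3|1|1|1
1|3|3|2
3|3|1|0
0|2|3|3
step 17: 3|1|2|2
3|2|2|1
3|1|1|3
0|1|3|0
1|3|3|3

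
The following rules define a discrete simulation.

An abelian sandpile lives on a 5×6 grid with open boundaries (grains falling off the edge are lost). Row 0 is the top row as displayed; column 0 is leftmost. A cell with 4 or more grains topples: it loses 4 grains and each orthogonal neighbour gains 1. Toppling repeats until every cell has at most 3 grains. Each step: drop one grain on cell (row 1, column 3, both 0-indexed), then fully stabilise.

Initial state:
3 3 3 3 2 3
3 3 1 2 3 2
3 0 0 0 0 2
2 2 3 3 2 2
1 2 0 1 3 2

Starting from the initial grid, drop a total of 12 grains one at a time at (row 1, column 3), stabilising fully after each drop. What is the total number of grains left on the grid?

58

0) 3 3 3 3 2 3
3 3 1 2 3 2
3 0 0 0 0 2
2 2 3 3 2 2
1 2 0 1 3 2
1) 3 3 3 3 2 3
3 3 1 3 3 2
3 0 0 0 0 2
2 2 3 3 2 2
1 2 0 1 3 2
2) 1 2 2 2 1 1
2 2 0 3 2 0
0 2 1 1 1 3
3 2 3 3 2 2
1 2 0 1 3 2
3) 1 2 2 3 1 1
2 2 1 0 3 0
0 2 1 2 1 3
3 2 3 3 2 2
1 2 0 1 3 2
4) 1 2 2 3 1 1
2 2 1 1 3 0
0 2 1 2 1 3
3 2 3 3 2 2
1 2 0 1 3 2
5) 1 2 2 3 1 1
2 2 1 2 3 0
0 2 1 2 1 3
3 2 3 3 2 2
1 2 0 1 3 2
6) 1 2 2 3 1 1
2 2 1 3 3 0
0 2 1 2 1 3
3 2 3 3 2 2
1 2 0 1 3 2
7) 1 2 3 0 3 1
2 2 2 2 0 1
0 2 1 3 2 3
3 2 3 3 2 2
1 2 0 1 3 2
8) 1 2 3 0 3 1
2 2 2 3 0 1
0 2 1 3 2 3
3 2 3 3 2 2
1 2 0 1 3 2
9) 1 2 3 1 3 1
2 2 3 1 1 1
0 2 3 1 3 3
3 3 0 1 3 2
1 2 1 2 3 2
10) 1 2 3 1 3 1
2 2 3 2 1 1
0 2 3 1 3 3
3 3 0 1 3 2
1 2 1 2 3 2
11) 1 2 3 1 3 1
2 2 3 3 1 1
0 2 3 1 3 3
3 3 0 1 3 2
1 2 1 2 3 2
12) 1 3 0 3 3 1
2 3 2 1 2 1
0 3 0 3 3 3
3 3 1 1 3 2
1 2 1 2 3 2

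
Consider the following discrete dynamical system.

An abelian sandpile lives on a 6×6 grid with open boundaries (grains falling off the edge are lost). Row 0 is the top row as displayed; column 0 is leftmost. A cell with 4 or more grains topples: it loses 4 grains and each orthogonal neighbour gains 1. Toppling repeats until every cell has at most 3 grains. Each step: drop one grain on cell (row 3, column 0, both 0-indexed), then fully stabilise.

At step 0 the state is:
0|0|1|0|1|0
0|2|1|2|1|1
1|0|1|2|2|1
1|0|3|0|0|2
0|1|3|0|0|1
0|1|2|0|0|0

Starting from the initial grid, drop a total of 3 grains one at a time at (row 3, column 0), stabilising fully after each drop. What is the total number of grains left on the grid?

[0] 0|0|1|0|1|0
0|2|1|2|1|1
1|0|1|2|2|1
1|0|3|0|0|2
0|1|3|0|0|1
0|1|2|0|0|0
[1] 0|0|1|0|1|0
0|2|1|2|1|1
1|0|1|2|2|1
2|0|3|0|0|2
0|1|3|0|0|1
0|1|2|0|0|0
[2] 0|0|1|0|1|0
0|2|1|2|1|1
1|0|1|2|2|1
3|0|3|0|0|2
0|1|3|0|0|1
0|1|2|0|0|0
[3] 0|0|1|0|1|0
0|2|1|2|1|1
2|0|1|2|2|1
0|1|3|0|0|2
1|1|3|0|0|1
0|1|2|0|0|0

32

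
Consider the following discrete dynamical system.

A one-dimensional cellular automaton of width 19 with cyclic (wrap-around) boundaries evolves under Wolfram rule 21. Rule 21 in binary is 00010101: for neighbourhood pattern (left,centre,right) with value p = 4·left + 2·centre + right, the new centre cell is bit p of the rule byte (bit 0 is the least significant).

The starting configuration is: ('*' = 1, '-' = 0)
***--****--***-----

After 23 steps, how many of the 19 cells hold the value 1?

k=0  ***--****--***-----
k=1  ---*-----*----****-
k=2  **-*****-****-----*
k=3  -------------****--
k=4  ************-----**
k=5  ------------****---
k=6  ***********-----***
k=7  -----------****----
k=8  **********-----****
k=9  ----------****-----
k=10  *********-----*****
k=11  ---------****------
k=12  ********-----******
k=13  --------****-------
k=14  *******-----*******
k=15  -------****--------
k=16  ******-----********
k=17  ------****---------
k=18  *****-----*********
k=19  -----****----------
k=20  ****-----**********
k=21  ----****-----------
k=22  ***-----***********
k=23  ---****------------

4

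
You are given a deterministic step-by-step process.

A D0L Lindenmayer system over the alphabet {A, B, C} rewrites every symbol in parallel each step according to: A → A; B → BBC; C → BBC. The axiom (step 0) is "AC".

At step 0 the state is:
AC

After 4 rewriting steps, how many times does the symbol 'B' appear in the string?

0) AC
1) ABBC
2) ABBCBBCBBC
3) ABBCBBCBBCBBCBBCBBCBBCBBCBBC
4) ABBCBBCBBCBBCBBCBBCBBCBBCBBCBBCBBCBBCBBCBBCBBCBBCBBCBBCBBCBBCBBCBBCBBCBBCBBCBBCBBC

54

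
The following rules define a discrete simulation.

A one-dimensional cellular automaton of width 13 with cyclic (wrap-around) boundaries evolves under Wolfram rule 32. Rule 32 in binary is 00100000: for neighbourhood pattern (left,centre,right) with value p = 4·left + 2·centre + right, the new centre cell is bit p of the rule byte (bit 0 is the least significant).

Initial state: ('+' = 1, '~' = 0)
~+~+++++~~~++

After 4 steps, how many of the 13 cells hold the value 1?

k=0  ~+~+++++~~~++
k=1  +~+~~~~~~~~~~
k=2  ~+~~~~~~~~~~~
k=3  ~~~~~~~~~~~~~
k=4  ~~~~~~~~~~~~~

0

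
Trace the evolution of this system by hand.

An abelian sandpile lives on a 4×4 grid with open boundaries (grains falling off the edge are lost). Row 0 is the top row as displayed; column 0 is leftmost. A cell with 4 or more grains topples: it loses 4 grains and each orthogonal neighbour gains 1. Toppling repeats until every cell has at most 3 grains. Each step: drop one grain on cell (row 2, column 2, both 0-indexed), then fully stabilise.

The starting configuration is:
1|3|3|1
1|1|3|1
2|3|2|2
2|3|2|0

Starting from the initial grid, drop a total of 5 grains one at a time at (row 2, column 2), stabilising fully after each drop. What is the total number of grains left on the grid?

30

k=0  1|3|3|1
1|1|3|1
2|3|2|2
2|3|2|0
k=1  1|3|3|1
1|1|3|1
2|3|3|2
2|3|2|0
k=2  2|1|1|2
2|0|2|2
3|2|3|3
3|1|0|1
k=3  2|1|1|2
2|0|3|3
3|3|1|0
3|1|1|2
k=4  2|1|1|2
2|0|3|3
3|3|2|0
3|1|1|2
k=5  2|1|1|2
2|0|3|3
3|3|3|0
3|1|1|2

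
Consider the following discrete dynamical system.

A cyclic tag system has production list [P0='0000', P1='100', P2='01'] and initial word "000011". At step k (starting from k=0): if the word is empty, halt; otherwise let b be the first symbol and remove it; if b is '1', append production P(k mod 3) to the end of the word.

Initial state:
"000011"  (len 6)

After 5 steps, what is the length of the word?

t=0: "000011"  (len 6)
t=1: "00011"  (len 5)
t=2: "0011"  (len 4)
t=3: "011"  (len 3)
t=4: "11"  (len 2)
t=5: "1100"  (len 4)

4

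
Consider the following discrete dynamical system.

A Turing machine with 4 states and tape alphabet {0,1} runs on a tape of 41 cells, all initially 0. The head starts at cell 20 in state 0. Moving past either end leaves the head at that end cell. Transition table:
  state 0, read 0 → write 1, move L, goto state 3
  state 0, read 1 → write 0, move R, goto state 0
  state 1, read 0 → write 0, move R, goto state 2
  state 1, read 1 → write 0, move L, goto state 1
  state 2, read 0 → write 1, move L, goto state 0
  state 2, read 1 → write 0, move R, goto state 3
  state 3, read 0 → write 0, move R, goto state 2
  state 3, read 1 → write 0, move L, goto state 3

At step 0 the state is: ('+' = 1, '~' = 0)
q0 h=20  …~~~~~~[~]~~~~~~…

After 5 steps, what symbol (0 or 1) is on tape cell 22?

gen 0: q0 h=20  …~~~~~~[~]~~~~~~…
gen 1: q3 h=19  …~~~~~~[~]+~~~~~…
gen 2: q2 h=20  …~~~~~~[+]~~~~~~…
gen 3: q3 h=21  …~~~~~~[~]~~~~~~…
gen 4: q2 h=22  …~~~~~~[~]~~~~~~…
gen 5: q0 h=21  …~~~~~~[~]+~~~~~…

1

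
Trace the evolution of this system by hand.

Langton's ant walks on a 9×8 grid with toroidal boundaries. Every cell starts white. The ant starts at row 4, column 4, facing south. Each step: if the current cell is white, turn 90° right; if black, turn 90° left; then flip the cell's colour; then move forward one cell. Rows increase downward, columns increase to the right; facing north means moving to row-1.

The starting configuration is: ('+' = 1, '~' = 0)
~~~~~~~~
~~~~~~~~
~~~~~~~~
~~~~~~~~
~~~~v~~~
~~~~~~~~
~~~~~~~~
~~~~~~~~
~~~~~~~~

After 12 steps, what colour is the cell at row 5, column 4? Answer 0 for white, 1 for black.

0) ~~~~~~~~
~~~~~~~~
~~~~~~~~
~~~~~~~~
~~~~v~~~
~~~~~~~~
~~~~~~~~
~~~~~~~~
~~~~~~~~
1) ~~~~~~~~
~~~~~~~~
~~~~~~~~
~~~~~~~~
~~~<+~~~
~~~~~~~~
~~~~~~~~
~~~~~~~~
~~~~~~~~
2) ~~~~~~~~
~~~~~~~~
~~~~~~~~
~~~^~~~~
~~~++~~~
~~~~~~~~
~~~~~~~~
~~~~~~~~
~~~~~~~~
3) ~~~~~~~~
~~~~~~~~
~~~~~~~~
~~~+>~~~
~~~++~~~
~~~~~~~~
~~~~~~~~
~~~~~~~~
~~~~~~~~
4) ~~~~~~~~
~~~~~~~~
~~~~~~~~
~~~++~~~
~~~+v~~~
~~~~~~~~
~~~~~~~~
~~~~~~~~
~~~~~~~~
5) ~~~~~~~~
~~~~~~~~
~~~~~~~~
~~~++~~~
~~~+~>~~
~~~~~~~~
~~~~~~~~
~~~~~~~~
~~~~~~~~
6) ~~~~~~~~
~~~~~~~~
~~~~~~~~
~~~++~~~
~~~+~+~~
~~~~~v~~
~~~~~~~~
~~~~~~~~
~~~~~~~~
7) ~~~~~~~~
~~~~~~~~
~~~~~~~~
~~~++~~~
~~~+~+~~
~~~~<+~~
~~~~~~~~
~~~~~~~~
~~~~~~~~
8) ~~~~~~~~
~~~~~~~~
~~~~~~~~
~~~++~~~
~~~+^+~~
~~~~++~~
~~~~~~~~
~~~~~~~~
~~~~~~~~
9) ~~~~~~~~
~~~~~~~~
~~~~~~~~
~~~++~~~
~~~++>~~
~~~~++~~
~~~~~~~~
~~~~~~~~
~~~~~~~~
10) ~~~~~~~~
~~~~~~~~
~~~~~~~~
~~~++^~~
~~~++~~~
~~~~++~~
~~~~~~~~
~~~~~~~~
~~~~~~~~
11) ~~~~~~~~
~~~~~~~~
~~~~~~~~
~~~+++>~
~~~++~~~
~~~~++~~
~~~~~~~~
~~~~~~~~
~~~~~~~~
12) ~~~~~~~~
~~~~~~~~
~~~~~~~~
~~~++++~
~~~++~v~
~~~~++~~
~~~~~~~~
~~~~~~~~
~~~~~~~~

1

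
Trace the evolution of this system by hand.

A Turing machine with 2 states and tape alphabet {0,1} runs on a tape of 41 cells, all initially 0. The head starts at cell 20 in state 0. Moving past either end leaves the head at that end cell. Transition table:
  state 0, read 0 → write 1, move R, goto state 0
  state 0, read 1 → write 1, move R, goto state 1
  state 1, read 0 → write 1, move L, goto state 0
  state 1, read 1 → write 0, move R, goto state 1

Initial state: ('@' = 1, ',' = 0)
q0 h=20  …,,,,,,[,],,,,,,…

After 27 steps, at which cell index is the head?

39

step 0: q0 h=20  …,,,,,,[,],,,,,,…
step 1: q0 h=21  …,,,,,@[,],,,,,,…
step 2: q0 h=22  …,,,,@@[,],,,,,,…
step 3: q0 h=23  …,,,@@@[,],,,,,,…
step 4: q0 h=24  …,,@@@@[,],,,,,,…
step 5: q0 h=25  …,@@@@@[,],,,,,,…
step 6: q0 h=26  …@@@@@@[,],,,,,,…
step 7: q0 h=27  …@@@@@@[,],,,,,,…
step 8: q0 h=28  …@@@@@@[,],,,,,,…
step 9: q0 h=29  …@@@@@@[,],,,,,,…
step 10: q0 h=30  …@@@@@@[,],,,,,,…
step 11: q0 h=31  …@@@@@@[,],,,,,,…
step 12: q0 h=32  …@@@@@@[,],,,,,,…
step 13: q0 h=33  …@@@@@@[,],,,,,,…
step 14: q0 h=34  …@@@@@@[,],,,,,,|
step 15: q0 h=35  …@@@@@@[,],,,,,|
step 16: q0 h=36  …@@@@@@[,],,,,|
step 17: q0 h=37  …@@@@@@[,],,,|
step 18: q0 h=38  …@@@@@@[,],,|
step 19: q0 h=39  …@@@@@@[,],|
step 20: q0 h=40  …@@@@@@[,]|
step 21: q0 h=40  …@@@@@@[@]|
step 22: q1 h=40  …@@@@@@[@]|
step 23: q1 h=40  …@@@@@@[,]|
step 24: q0 h=39  …@@@@@@[@]@|
step 25: q1 h=40  …@@@@@@[@]|
step 26: q1 h=40  …@@@@@@[,]|
step 27: q0 h=39  …@@@@@@[@]@|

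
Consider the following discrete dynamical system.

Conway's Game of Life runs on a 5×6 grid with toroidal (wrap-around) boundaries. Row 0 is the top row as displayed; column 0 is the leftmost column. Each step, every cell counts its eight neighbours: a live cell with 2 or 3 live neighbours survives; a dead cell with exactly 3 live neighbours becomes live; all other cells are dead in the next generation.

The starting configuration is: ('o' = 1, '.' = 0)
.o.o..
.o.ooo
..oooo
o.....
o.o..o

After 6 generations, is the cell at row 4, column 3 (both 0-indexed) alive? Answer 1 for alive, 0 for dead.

[0] .o.o..
.o.ooo
..oooo
o.....
o.o..o
[1] .o.o..
.o...o
.oo...
o.o...
o.o..o
[2] .o..oo
.o....
..o...
o.oo.o
o.oo.o
[3] .o.ooo
ooo...
o.oo..
o....o
......
[4] .o.ooo
......
..oo..
oo...o
......
[5] ....o.
......
ooo...
ooo...
.oo...
[6] ......
.o....
o.o...
...o..
o.oo..

1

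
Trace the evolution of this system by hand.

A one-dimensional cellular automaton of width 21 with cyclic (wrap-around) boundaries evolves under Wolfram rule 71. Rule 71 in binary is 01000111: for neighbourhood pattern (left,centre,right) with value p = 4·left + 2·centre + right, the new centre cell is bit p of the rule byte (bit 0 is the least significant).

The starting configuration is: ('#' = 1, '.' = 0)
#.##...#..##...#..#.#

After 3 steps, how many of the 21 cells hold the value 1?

k=0  #.##...#..##...#..#.#
k=1  #..#.###.#.#.###.##..
k=2  #.##...#.#.#...#..#.#
k=3  #..#.###.#.#.###.##..

12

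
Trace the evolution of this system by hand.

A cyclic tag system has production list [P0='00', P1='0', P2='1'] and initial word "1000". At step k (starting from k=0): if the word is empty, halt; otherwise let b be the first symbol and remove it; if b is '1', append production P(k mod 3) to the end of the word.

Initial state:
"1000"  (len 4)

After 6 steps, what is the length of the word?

0

[0] "1000"  (len 4)
[1] "00000"  (len 5)
[2] "0000"  (len 4)
[3] "000"  (len 3)
[4] "00"  (len 2)
[5] "0"  (len 1)
[6] (halted — word empty)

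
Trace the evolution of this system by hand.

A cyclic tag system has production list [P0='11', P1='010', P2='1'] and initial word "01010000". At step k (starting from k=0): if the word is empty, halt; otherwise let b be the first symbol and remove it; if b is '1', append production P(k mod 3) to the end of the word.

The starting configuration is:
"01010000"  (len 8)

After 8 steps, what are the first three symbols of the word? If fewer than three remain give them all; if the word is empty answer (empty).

010

step 0: "01010000"  (len 8)
step 1: "1010000"  (len 7)
step 2: "010000010"  (len 9)
step 3: "10000010"  (len 8)
step 4: "000001011"  (len 9)
step 5: "00001011"  (len 8)
step 6: "0001011"  (len 7)
step 7: "001011"  (len 6)
step 8: "01011"  (len 5)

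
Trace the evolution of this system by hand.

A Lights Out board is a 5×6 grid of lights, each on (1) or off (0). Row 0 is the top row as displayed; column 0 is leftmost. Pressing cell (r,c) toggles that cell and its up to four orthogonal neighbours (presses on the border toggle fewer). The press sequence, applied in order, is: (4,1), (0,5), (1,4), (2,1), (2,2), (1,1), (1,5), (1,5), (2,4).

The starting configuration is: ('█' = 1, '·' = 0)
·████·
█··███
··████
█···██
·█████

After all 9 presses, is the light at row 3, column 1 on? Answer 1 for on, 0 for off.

gen 0: ·████·
█··███
··████
█···██
·█████
gen 1: ·████·
█··███
··████
██··██
█··███
gen 2: ·███·█
█··██·
··████
██··██
█··███
gen 3: ·█████
█····█
··██·█
██··██
█··███
gen 4: ·█████
██···█
██·█·█
█···██
█··███
gen 5: ·█████
███··█
█·█··█
█·█·██
█··███
gen 6: ··████
·····█
███··█
█·█·██
█··███
gen 7: ··███·
····█·
███···
█·█·██
█··███
gen 8: ··████
·····█
███··█
█·█·██
█··███
gen 9: ··████
····██
█████·
█·█··█
█··███

0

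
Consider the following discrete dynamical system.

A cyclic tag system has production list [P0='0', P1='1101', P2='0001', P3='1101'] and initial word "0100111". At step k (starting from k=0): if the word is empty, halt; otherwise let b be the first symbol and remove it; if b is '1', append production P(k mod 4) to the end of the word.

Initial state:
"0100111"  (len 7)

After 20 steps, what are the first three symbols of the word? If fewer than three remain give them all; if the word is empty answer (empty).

110

k=0  "0100111"  (len 7)
k=1  "100111"  (len 6)
k=2  "001111101"  (len 9)
k=3  "01111101"  (len 8)
k=4  "1111101"  (len 7)
k=5  "1111010"  (len 7)
k=6  "1110101101"  (len 10)
k=7  "1101011010001"  (len 13)
k=8  "1010110100011101"  (len 16)
k=9  "0101101000111010"  (len 16)
k=10  "101101000111010"  (len 15)
k=11  "011010001110100001"  (len 18)
k=12  "11010001110100001"  (len 17)
k=13  "10100011101000010"  (len 17)
k=14  "01000111010000101101"  (len 20)
k=15  "1000111010000101101"  (len 19)
k=16  "0001110100001011011101"  (len 22)
k=17  "001110100001011011101"  (len 21)
k=18  "01110100001011011101"  (len 20)
k=19  "1110100001011011101"  (len 19)
k=20  "1101000010110111011101"  (len 22)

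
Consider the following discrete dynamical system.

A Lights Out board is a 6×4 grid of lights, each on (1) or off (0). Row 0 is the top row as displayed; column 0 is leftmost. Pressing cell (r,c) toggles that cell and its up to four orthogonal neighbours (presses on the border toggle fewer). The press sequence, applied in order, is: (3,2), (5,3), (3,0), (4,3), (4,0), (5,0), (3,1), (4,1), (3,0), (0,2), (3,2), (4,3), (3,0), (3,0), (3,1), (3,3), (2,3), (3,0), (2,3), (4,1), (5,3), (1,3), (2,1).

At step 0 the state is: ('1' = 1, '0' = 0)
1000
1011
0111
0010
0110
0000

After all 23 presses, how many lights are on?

step 0: 1000
1011
0111
0010
0110
0000
step 1: 1000
1011
0101
0101
0100
0000
step 2: 1000
1011
0101
0101
0101
0011
step 3: 1000
1011
1101
1001
1101
0011
step 4: 1000
1011
1101
1000
1110
0010
step 5: 1000
1011
1101
0000
0010
1010
step 6: 1000
1011
1101
0000
1010
0110
step 7: 1000
1011
1001
1110
1110
0110
step 8: 1000
1011
1001
1010
0000
0010
step 9: 1000
1011
0001
0110
1000
0010
step 10: 1111
1001
0001
0110
1000
0010
step 11: 1111
1001
0011
0001
1010
0010
step 12: 1111
1001
0011
0000
1001
0011
step 13: 1111
1001
1011
1100
0001
0011
step 14: 1111
1001
0011
0000
1001
0011
step 15: 1111
1001
0111
1110
1101
0011
step 16: 1111
1001
0110
1101
1100
0011
step 17: 1111
1000
0101
1100
1100
0011
step 18: 1111
1000
1101
0000
0100
0011
step 19: 1111
1001
1110
0001
0100
0011
step 20: 1111
1001
1110
0101
1010
0111
step 21: 1111
1001
1110
0101
1011
0100
step 22: 1110
1010
1111
0101
1011
0100
step 23: 1110
1110
0001
0001
1011
0100

12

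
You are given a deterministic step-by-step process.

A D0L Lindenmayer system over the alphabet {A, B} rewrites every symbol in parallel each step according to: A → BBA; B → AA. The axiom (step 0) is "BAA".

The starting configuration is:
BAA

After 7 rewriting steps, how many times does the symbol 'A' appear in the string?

[0] BAA
[1] AABBABBA
[2] BBABBAAAAABBAAAAABBA
[3] AAAABBAAAAABBABBABBABBABBAAAAABBABBABBABBABBAAAAABBA
[4] BBABBABBABBAAAAABBABBABBABBABBAAAAABBAAAAABBAAAAABBAAAAABB…ABBAAAAABBAAAAABBAAAAABBAAAAABBAAAAABBABBABBABBABBAAAAABBA  (len 132)
[5] AAAABBAAAAABBAAAAABBAAAAABBABBABBABBABBAAAAABBAAAAABBAAAAA…ABBAAAAABBAAAAABBAAAAABBAAAAABBAAAAABBABBABBABBABBAAAAABBA  (len 340)
[6] BBABBABBABBAAAAABBABBABBABBABBAAAAABBABBABBABBABBAAAAABBAB…ABBAAAAABBAAAAABBAAAAABBAAAAABBAAAAABBABBABBABBABBAAAAABBA  (len 868)
[7] AAAABBAAAAABBAAAAABBAAAAABBABBABBABBABBAAAAABBAAAAABBAAAAA…ABBAAAAABBAAAAABBAAAAABBAAAAABBAAAAABBABBABBABBABBAAAAABBA  (len 2228)

1244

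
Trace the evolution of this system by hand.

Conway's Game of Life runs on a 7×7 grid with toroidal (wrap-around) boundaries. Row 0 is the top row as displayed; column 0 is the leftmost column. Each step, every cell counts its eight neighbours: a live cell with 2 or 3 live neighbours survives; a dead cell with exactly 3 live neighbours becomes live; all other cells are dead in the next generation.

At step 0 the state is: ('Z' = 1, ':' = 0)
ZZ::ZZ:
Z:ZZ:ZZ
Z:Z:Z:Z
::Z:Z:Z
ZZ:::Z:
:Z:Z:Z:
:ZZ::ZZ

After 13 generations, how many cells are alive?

8

k=0  ZZ::ZZ:
Z:ZZ:ZZ
Z:Z:Z:Z
::Z:Z:Z
ZZ:::Z:
:Z:Z:Z:
:ZZ::ZZ
k=1  :::::::
::Z::::
::Z:Z::
::Z:Z::
ZZ:Z:Z:
:::::Z:
:::Z:::
k=2  :::::::
:::Z:::
:ZZ::::
::Z:ZZ:
:ZZZ:ZZ
::Z:::Z
:::::::
k=3  :::::::
::Z::::
:ZZ:Z::
Z:::ZZZ
ZZ::::Z
ZZZZ:ZZ
:::::::
k=4  :::::::
:ZZZ:::
ZZZ:Z:Z
::ZZZ::
:::Z:::
::Z::Z:
ZZZ:::Z
k=5  :::Z:::
:::Z:::
Z:::ZZ:
Z:::ZZ:
:::::::
Z:ZZ::Z
ZZZ:::Z
k=6  ZZ:Z:::
:::Z:::
:::Z:Z:
::::ZZ:
ZZ:ZZZ:
::ZZ::Z
::::::Z
k=7  Z:Z::::
:::Z:::
:::Z:Z:
::Z::::
ZZ:::::
:ZZZ::Z
:Z:Z::Z
k=8  ZZZZ:::
::ZZZ::
::ZZZ::
:ZZ::::
Z::Z:::
:::Z::Z
:::Z::Z
k=9  ZZ:::::
:::::::
::::Z::
:Z::Z::
ZZ:Z:::
Z:ZZZ:Z
:Z:ZZ:Z
k=10  ZZZ::::
:::::::
:::::::
ZZZZZ::
:::::ZZ
::::::Z
::::Z:Z
k=11  ZZ:::::
:Z:::::
:ZZZ:::
ZZZZZZZ
:ZZZZZZ
Z:::::Z
:Z:::ZZ
k=12  :ZZ:::Z
:::::::
:::::ZZ
:::::::
:::::::
:::Z:::
:Z:::Z:
k=13  ZZZ::::
Z::::ZZ
:::::::
:::::::
:::::::
:::::::
ZZ:::::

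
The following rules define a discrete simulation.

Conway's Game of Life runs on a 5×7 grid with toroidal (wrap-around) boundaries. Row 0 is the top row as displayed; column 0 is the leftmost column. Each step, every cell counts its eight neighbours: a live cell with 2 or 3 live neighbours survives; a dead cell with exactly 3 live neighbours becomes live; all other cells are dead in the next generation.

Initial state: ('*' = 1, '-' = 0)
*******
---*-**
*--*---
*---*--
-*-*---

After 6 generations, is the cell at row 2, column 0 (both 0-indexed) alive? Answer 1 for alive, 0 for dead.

t=0: *******
---*-**
*--*---
*---*--
-*-*---
t=1: -*-----
-------
*--*-*-
*****--
-------
t=2: -------
-------
*--*--*
*****-*
*--*---
t=3: -------
-------
---****
----**-
*--**-*
t=4: -------
----**-
---*--*
*------
---**-*
t=5: ---*---
----**-
----***
*--****
-------
t=6: ----*--
---*--*
*------
*--*---
---*-**

1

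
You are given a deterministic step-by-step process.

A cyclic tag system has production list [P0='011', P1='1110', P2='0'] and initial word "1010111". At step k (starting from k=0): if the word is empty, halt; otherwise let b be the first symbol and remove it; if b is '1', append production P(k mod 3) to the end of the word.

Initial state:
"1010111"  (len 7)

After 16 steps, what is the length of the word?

15

t=0: "1010111"  (len 7)
t=1: "010111011"  (len 9)
t=2: "10111011"  (len 8)
t=3: "01110110"  (len 8)
t=4: "1110110"  (len 7)
t=5: "1101101110"  (len 10)
t=6: "1011011100"  (len 10)
t=7: "011011100011"  (len 12)
t=8: "11011100011"  (len 11)
t=9: "10111000110"  (len 11)
t=10: "0111000110011"  (len 13)
t=11: "111000110011"  (len 12)
t=12: "110001100110"  (len 12)
t=13: "10001100110011"  (len 14)
t=14: "00011001100111110"  (len 17)
t=15: "0011001100111110"  (len 16)
t=16: "011001100111110"  (len 15)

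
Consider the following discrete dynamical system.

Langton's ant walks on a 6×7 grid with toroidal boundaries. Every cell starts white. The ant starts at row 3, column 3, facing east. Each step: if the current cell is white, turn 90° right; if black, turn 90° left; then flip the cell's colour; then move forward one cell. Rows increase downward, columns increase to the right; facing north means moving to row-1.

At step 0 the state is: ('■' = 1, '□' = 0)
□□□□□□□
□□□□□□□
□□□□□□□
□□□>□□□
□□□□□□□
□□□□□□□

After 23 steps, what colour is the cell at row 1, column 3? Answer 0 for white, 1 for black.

1

[0] □□□□□□□
□□□□□□□
□□□□□□□
□□□>□□□
□□□□□□□
□□□□□□□
[1] □□□□□□□
□□□□□□□
□□□□□□□
□□□■□□□
□□□v□□□
□□□□□□□
[2] □□□□□□□
□□□□□□□
□□□□□□□
□□□■□□□
□□<■□□□
□□□□□□□
[3] □□□□□□□
□□□□□□□
□□□□□□□
□□^■□□□
□□■■□□□
□□□□□□□
[4] □□□□□□□
□□□□□□□
□□□□□□□
□□■>□□□
□□■■□□□
□□□□□□□
[5] □□□□□□□
□□□□□□□
□□□^□□□
□□■□□□□
□□■■□□□
□□□□□□□
[6] □□□□□□□
□□□□□□□
□□□■>□□
□□■□□□□
□□■■□□□
□□□□□□□
[7] □□□□□□□
□□□□□□□
□□□■■□□
□□■□v□□
□□■■□□□
□□□□□□□
[8] □□□□□□□
□□□□□□□
□□□■■□□
□□■<■□□
□□■■□□□
□□□□□□□
[9] □□□□□□□
□□□□□□□
□□□^■□□
□□■■■□□
□□■■□□□
□□□□□□□
[10] □□□□□□□
□□□□□□□
□□<□■□□
□□■■■□□
□□■■□□□
□□□□□□□
[11] □□□□□□□
□□^□□□□
□□■□■□□
□□■■■□□
□□■■□□□
□□□□□□□
[12] □□□□□□□
□□■>□□□
□□■□■□□
□□■■■□□
□□■■□□□
□□□□□□□
[13] □□□□□□□
□□■■□□□
□□■v■□□
□□■■■□□
□□■■□□□
□□□□□□□
[14] □□□□□□□
□□■■□□□
□□<■■□□
□□■■■□□
□□■■□□□
□□□□□□□
[15] □□□□□□□
□□■■□□□
□□□■■□□
□□v■■□□
□□■■□□□
□□□□□□□
[16] □□□□□□□
□□■■□□□
□□□■■□□
□□□>■□□
□□■■□□□
□□□□□□□
[17] □□□□□□□
□□■■□□□
□□□^■□□
□□□□■□□
□□■■□□□
□□□□□□□
[18] □□□□□□□
□□■■□□□
□□<□■□□
□□□□■□□
□□■■□□□
□□□□□□□
[19] □□□□□□□
□□^■□□□
□□■□■□□
□□□□■□□
□□■■□□□
□□□□□□□
[20] □□□□□□□
□<□■□□□
□□■□■□□
□□□□■□□
□□■■□□□
□□□□□□□
[21] □^□□□□□
□■□■□□□
□□■□■□□
□□□□■□□
□□■■□□□
□□□□□□□
[22] □■>□□□□
□■□■□□□
□□■□■□□
□□□□■□□
□□■■□□□
□□□□□□□
[23] □■■□□□□
□■v■□□□
□□■□■□□
□□□□■□□
□□■■□□□
□□□□□□□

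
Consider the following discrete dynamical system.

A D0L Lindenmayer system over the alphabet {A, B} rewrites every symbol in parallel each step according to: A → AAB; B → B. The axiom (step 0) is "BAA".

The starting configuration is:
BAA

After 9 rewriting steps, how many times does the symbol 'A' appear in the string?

step 0: BAA
step 1: BAABAAB
step 2: BAABAABBAABAABB
step 3: BAABAABBAABAABBBAABAABBAABAABBB
step 4: BAABAABBAABAABBBAABAABBAABAABBBBAABAABBAABAABBBAABAABBAABAABBBB
step 5: BAABAABBAABAABBBAABAABBAABAABBBBAABAABBAABAABBBAABAABBAABA…BBAABAABBBAABAABBAABAABBBBAABAABBAABAABBBAABAABBAABAABBBBB  (len 127)
step 6: BAABAABBAABAABBBAABAABBAABAABBBBAABAABBAABAABBBAABAABBAABA…BAABAABBBAABAABBAABAABBBBAABAABBAABAABBBAABAABBAABAABBBBBB  (len 255)
step 7: BAABAABBAABAABBBAABAABBAABAABBBBAABAABBAABAABBBAABAABBAABA…AABAABBBAABAABBAABAABBBBAABAABBAABAABBBAABAABBAABAABBBBBBB  (len 511)
step 8: BAABAABBAABAABBBAABAABBAABAABBBBAABAABBAABAABBBAABAABBAABA…ABAABBBAABAABBAABAABBBBAABAABBAABAABBBAABAABBAABAABBBBBBBB  (len 1023)
step 9: BAABAABBAABAABBBAABAABBAABAABBBBAABAABBAABAABBBAABAABBAABA…BAABBBAABAABBAABAABBBBAABAABBAABAABBBAABAABBAABAABBBBBBBBB  (len 2047)

1024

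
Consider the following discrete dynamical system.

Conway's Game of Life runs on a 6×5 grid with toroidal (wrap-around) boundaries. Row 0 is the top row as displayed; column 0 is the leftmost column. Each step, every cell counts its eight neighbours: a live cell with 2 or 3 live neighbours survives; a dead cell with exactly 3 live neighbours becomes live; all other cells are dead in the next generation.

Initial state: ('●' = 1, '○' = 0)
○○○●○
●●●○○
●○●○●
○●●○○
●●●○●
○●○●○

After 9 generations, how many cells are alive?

t=0: ○○○●○
●●●○○
●○●○●
○●●○○
●●●○●
○●○●○
t=1: ●○○●●
●○●○○
○○○○●
○○○○○
○○○○●
○●○●○
t=2: ●○○●○
●●○○○
○○○○○
○○○○○
○○○○○
○○●●○
t=3: ●○○●○
●●○○●
○○○○○
○○○○○
○○○○○
○○●●●
t=4: ○○○○○
●●○○●
●○○○○
○○○○○
○○○●○
○○●●●
t=5: ○●●○○
●●○○●
●●○○●
○○○○○
○○●●●
○○●●●
t=6: ○○○○○
○○○●●
○●○○●
○●●○○
○○●○●
●○○○●
t=7: ●○○●○
●○○●●
○●○○●
○●●○○
○○●○●
●○○●●
t=8: ○●●○○
○●●●○
○●○○●
○●●○○
○○●○●
●●●○○
t=9: ○○○○○
○○○●○
○○○○○
○●●○○
○○○○○
●○○○○

4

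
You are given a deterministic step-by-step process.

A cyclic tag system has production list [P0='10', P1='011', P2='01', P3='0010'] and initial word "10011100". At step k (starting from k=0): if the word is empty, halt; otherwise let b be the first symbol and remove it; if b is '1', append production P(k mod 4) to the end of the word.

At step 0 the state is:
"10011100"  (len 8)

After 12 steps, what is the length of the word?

9

t=0: "10011100"  (len 8)
t=1: "001110010"  (len 9)
t=2: "01110010"  (len 8)
t=3: "1110010"  (len 7)
t=4: "1100100010"  (len 10)
t=5: "10010001010"  (len 11)
t=6: "0010001010011"  (len 13)
t=7: "010001010011"  (len 12)
t=8: "10001010011"  (len 11)
t=9: "000101001110"  (len 12)
t=10: "00101001110"  (len 11)
t=11: "0101001110"  (len 10)
t=12: "101001110"  (len 9)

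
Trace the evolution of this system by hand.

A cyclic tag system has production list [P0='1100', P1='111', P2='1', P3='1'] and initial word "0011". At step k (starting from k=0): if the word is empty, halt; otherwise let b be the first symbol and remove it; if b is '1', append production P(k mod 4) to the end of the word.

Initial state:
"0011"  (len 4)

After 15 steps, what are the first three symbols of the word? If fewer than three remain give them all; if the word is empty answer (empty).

k=0  "0011"  (len 4)
k=1  "011"  (len 3)
k=2  "11"  (len 2)
k=3  "11"  (len 2)
k=4  "11"  (len 2)
k=5  "11100"  (len 5)
k=6  "1100111"  (len 7)
k=7  "1001111"  (len 7)
k=8  "0011111"  (len 7)
k=9  "011111"  (len 6)
k=10  "11111"  (len 5)
k=11  "11111"  (len 5)
k=12  "11111"  (len 5)
k=13  "11111100"  (len 8)
k=14  "1111100111"  (len 10)
k=15  "1111001111"  (len 10)

111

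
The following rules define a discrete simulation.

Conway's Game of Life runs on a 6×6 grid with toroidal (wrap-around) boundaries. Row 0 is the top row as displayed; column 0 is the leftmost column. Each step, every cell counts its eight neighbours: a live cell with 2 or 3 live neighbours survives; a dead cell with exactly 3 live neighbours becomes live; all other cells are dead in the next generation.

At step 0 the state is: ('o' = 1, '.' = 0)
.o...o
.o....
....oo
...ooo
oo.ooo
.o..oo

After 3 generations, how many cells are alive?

[0] .o...o
.o....
....oo
...ooo
oo.ooo
.o..oo
[1] .oo.oo
....oo
o..o.o
..o...
.o....
.o.o..
[2] .oo..o
.oo...
o..o.o
ooo...
.o....
.o.oo.
[3] ....o.
...ooo
...o.o
..o..o
...o..
.o.oo.

12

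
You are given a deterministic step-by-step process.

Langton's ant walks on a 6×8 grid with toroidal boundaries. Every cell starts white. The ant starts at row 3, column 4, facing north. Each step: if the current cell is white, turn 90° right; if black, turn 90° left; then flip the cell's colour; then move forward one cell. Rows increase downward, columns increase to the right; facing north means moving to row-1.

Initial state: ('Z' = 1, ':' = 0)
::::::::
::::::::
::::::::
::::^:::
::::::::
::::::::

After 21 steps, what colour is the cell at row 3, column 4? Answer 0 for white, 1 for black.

0

t=0: ::::::::
::::::::
::::::::
::::^:::
::::::::
::::::::
t=1: ::::::::
::::::::
::::::::
::::Z>::
::::::::
::::::::
t=2: ::::::::
::::::::
::::::::
::::ZZ::
:::::v::
::::::::
t=3: ::::::::
::::::::
::::::::
::::ZZ::
::::<Z::
::::::::
t=4: ::::::::
::::::::
::::::::
::::^Z::
::::ZZ::
::::::::
t=5: ::::::::
::::::::
::::::::
:::<:Z::
::::ZZ::
::::::::
t=6: ::::::::
::::::::
:::^::::
:::Z:Z::
::::ZZ::
::::::::
t=7: ::::::::
::::::::
:::Z>:::
:::Z:Z::
::::ZZ::
::::::::
t=8: ::::::::
::::::::
:::ZZ:::
:::ZvZ::
::::ZZ::
::::::::
t=9: ::::::::
::::::::
:::ZZ:::
:::<ZZ::
::::ZZ::
::::::::
t=10: ::::::::
::::::::
:::ZZ:::
::::ZZ::
:::vZZ::
::::::::
t=11: ::::::::
::::::::
:::ZZ:::
::::ZZ::
::<ZZZ::
::::::::
t=12: ::::::::
::::::::
:::ZZ:::
::^:ZZ::
::ZZZZ::
::::::::
t=13: ::::::::
::::::::
:::ZZ:::
::Z>ZZ::
::ZZZZ::
::::::::
t=14: ::::::::
::::::::
:::ZZ:::
::ZZZZ::
::ZvZZ::
::::::::
t=15: ::::::::
::::::::
:::ZZ:::
::ZZZZ::
::Z:>Z::
::::::::
t=16: ::::::::
::::::::
:::ZZ:::
::ZZ^Z::
::Z::Z::
::::::::
t=17: ::::::::
::::::::
:::ZZ:::
::Z<:Z::
::Z::Z::
::::::::
t=18: ::::::::
::::::::
:::ZZ:::
::Z::Z::
::Zv:Z::
::::::::
t=19: ::::::::
::::::::
:::ZZ:::
::Z::Z::
::<Z:Z::
::::::::
t=20: ::::::::
::::::::
:::ZZ:::
::Z::Z::
:::Z:Z::
::v:::::
t=21: ::::::::
::::::::
:::ZZ:::
::Z::Z::
:::Z:Z::
:<Z:::::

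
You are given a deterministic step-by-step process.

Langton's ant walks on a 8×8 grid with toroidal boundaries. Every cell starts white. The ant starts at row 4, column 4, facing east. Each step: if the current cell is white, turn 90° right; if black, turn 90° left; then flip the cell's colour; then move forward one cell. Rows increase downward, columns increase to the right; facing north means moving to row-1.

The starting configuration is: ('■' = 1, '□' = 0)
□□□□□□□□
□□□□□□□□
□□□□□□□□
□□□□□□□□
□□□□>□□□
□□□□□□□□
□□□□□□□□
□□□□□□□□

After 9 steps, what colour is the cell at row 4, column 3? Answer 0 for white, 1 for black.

t=0: □□□□□□□□
□□□□□□□□
□□□□□□□□
□□□□□□□□
□□□□>□□□
□□□□□□□□
□□□□□□□□
□□□□□□□□
t=1: □□□□□□□□
□□□□□□□□
□□□□□□□□
□□□□□□□□
□□□□■□□□
□□□□v□□□
□□□□□□□□
□□□□□□□□
t=2: □□□□□□□□
□□□□□□□□
□□□□□□□□
□□□□□□□□
□□□□■□□□
□□□<■□□□
□□□□□□□□
□□□□□□□□
t=3: □□□□□□□□
□□□□□□□□
□□□□□□□□
□□□□□□□□
□□□^■□□□
□□□■■□□□
□□□□□□□□
□□□□□□□□
t=4: □□□□□□□□
□□□□□□□□
□□□□□□□□
□□□□□□□□
□□□■>□□□
□□□■■□□□
□□□□□□□□
□□□□□□□□
t=5: □□□□□□□□
□□□□□□□□
□□□□□□□□
□□□□^□□□
□□□■□□□□
□□□■■□□□
□□□□□□□□
□□□□□□□□
t=6: □□□□□□□□
□□□□□□□□
□□□□□□□□
□□□□■>□□
□□□■□□□□
□□□■■□□□
□□□□□□□□
□□□□□□□□
t=7: □□□□□□□□
□□□□□□□□
□□□□□□□□
□□□□■■□□
□□□■□v□□
□□□■■□□□
□□□□□□□□
□□□□□□□□
t=8: □□□□□□□□
□□□□□□□□
□□□□□□□□
□□□□■■□□
□□□■<■□□
□□□■■□□□
□□□□□□□□
□□□□□□□□
t=9: □□□□□□□□
□□□□□□□□
□□□□□□□□
□□□□^■□□
□□□■■■□□
□□□■■□□□
□□□□□□□□
□□□□□□□□

1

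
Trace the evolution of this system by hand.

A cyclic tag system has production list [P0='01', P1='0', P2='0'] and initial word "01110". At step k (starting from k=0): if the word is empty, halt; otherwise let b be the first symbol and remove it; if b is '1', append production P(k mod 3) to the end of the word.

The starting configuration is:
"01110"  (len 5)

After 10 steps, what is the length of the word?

gen 0: "01110"  (len 5)
gen 1: "1110"  (len 4)
gen 2: "1100"  (len 4)
gen 3: "1000"  (len 4)
gen 4: "00001"  (len 5)
gen 5: "0001"  (len 4)
gen 6: "001"  (len 3)
gen 7: "01"  (len 2)
gen 8: "1"  (len 1)
gen 9: "0"  (len 1)
gen 10: (halted — word empty)

0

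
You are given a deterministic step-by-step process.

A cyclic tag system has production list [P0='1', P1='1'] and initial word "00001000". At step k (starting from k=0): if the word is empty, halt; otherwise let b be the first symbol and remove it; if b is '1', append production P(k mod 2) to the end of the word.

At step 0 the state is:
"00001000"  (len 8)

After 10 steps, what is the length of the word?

[0] "00001000"  (len 8)
[1] "0001000"  (len 7)
[2] "001000"  (len 6)
[3] "01000"  (len 5)
[4] "1000"  (len 4)
[5] "0001"  (len 4)
[6] "001"  (len 3)
[7] "01"  (len 2)
[8] "1"  (len 1)
[9] "1"  (len 1)
[10] "1"  (len 1)

1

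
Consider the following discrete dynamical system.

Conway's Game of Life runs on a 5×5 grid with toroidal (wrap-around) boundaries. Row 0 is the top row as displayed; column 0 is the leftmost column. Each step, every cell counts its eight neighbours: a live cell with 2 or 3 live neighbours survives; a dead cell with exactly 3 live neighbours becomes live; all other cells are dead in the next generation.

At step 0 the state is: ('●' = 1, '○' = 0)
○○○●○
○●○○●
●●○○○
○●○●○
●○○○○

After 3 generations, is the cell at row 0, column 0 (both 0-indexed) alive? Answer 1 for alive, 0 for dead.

0

0) ○○○●○
○●○○●
●●○○○
○●○●○
●○○○○
1) ●○○○●
○●●○●
○●○○●
○●●○●
○○●○●
2) ○○●○●
○●●○●
○○○○●
○●●○●
○○●○●
3) ○○●○●
○●●○●
○○○○●
○●●○●
○○●○●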